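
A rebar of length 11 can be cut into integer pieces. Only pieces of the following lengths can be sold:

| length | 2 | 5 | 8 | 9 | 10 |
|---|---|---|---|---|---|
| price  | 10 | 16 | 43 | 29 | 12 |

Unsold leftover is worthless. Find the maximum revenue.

53

Let best[k] be the best obtainable value from length k. For each k, try every first piece i and keep the best of price[i] + best[k−i].
best[1] = 0
best[2] = 10
best[3] = 10
best[4] = 20  (first piece 2, then best[2]=10)
best[5] = max(10+10, 16+0) = 20
best[6] = max(10+20, 16+0) = 30
best[7] = max(10+20, 16+10) = 30
best[8] = max(10+30, 16+10, 43+0) = 43
best[9] = max(10+30, 16+20, 43+0, 29+0) = 43
best[10] = max(10+43, 16+20, 43+10, 29+0, 12+0) = 53
best[11] = max(10+43, 16+30, 43+10, 29+10, 12+0) = 53
One optimal cutting: pieces 8 + 2 with 1 meter of scrap → ₹53.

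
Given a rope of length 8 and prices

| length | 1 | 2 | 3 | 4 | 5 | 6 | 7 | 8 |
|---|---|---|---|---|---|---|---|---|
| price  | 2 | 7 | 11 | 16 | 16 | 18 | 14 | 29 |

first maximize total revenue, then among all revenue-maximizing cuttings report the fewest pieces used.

Let r[k] be the best obtainable value from length k. For each k, try every first piece i and keep the best of price[i] + r[k−i].
r[1] = 2
r[2] = max(2+2, 7+0) = 7
r[3] = max(2+7, 7+2, 11+0) = 11
r[4] = max(2+11, 7+7, 11+2, 16+0) = 16
r[5] = max(2+16, 7+11, 11+7, 16+2, 16+0) = 18
r[6] = max(2+18, 7+16, 11+11, 16+7, 16+2, 18+0) = 23
r[7] = max(2+23, 7+18, 11+16, …, 18+2, 14+0) = 27
r[8] = max(2+27, 7+23, 11+18, …, 14+2, 29+0) = 32
Maximum revenue is $32.
Now minimize piece count subject to staying optimal: for each k, pieces[k] = 1 + min over i with p[i]+r[k−i]=r[k] of pieces[k−i].
pieces[5] = 2
pieces[6] = 2
pieces[7] = 2
pieces[8] = 2

2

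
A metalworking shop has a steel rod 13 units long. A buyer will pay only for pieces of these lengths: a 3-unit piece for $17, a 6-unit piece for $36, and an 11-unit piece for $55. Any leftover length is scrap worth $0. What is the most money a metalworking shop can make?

Let r[k] be the best obtainable value from length k. For each k, try every first piece i and keep the best of price[i] + r[k−i].
r[1] = 0
r[2] = 0
r[3] = 17
r[4] = 17
r[5] = 17
r[6] = 36
r[7] = 36
r[8] = 36
r[9] = 53  (first piece 3, then r[6]=36)
r[10] = 53
r[11] = 55
r[12] = 72  (first piece 6, then r[6]=36)
r[13] = 72
One optimal cutting: pieces 6 + 6 with 1 unit of scrap → $72.

72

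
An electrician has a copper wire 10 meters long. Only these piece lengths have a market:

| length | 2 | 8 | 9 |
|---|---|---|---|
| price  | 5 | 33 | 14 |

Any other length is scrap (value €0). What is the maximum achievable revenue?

Let best[k] be the best obtainable value from length k. For each k, try every first piece i and keep the best of price[i] + best[k−i].
best[1] = 0
best[2] = 5
best[3] = 5
best[4] = 10  (first piece 2, then best[2]=5)
best[5] = 10
best[6] = 15  (first piece 2, then best[4]=10)
best[7] = 15
best[8] = 33
best[9] = 33
best[10] = 38  (first piece 2, then best[8]=33)
One optimal cutting: 8 + 2 → €38.

38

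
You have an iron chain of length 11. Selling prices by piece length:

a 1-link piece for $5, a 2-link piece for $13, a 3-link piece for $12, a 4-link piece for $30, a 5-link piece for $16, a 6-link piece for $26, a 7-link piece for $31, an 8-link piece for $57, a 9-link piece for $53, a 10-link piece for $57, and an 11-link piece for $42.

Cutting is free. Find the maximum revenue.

Consider every possible first cut. best[k] is the best of p[i]+best[k−i] over all sellable i≤k.
best[1] = 5
best[2] = 13
best[3] = 18  (first piece 1, then best[2]=13)
best[4] = 30
best[5] = 35  (first piece 1, then best[4]=30)
best[6] = 43  (first piece 2, then best[4]=30)
best[7] = 48  (first piece 1, then best[6]=43)
best[8] = 60  (first piece 4, then best[4]=30)
best[9] = 65  (first piece 1, then best[8]=60)
best[10] = 73  (first piece 2, then best[8]=60)
best[11] = 78  (first piece 1, then best[10]=73)
One optimal cutting: 4 + 4 + 2 + 1 → $30 + $30 + $13 + $5 = $78.

78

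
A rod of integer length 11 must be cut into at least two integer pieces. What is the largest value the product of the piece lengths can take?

54

Define P[k] = max over 1≤i<k of i · max(k−i, P[k−i]); the inner max lets the remainder stay uncut if that's better.
P[2] = 1·max(1,0) = 1·1 = 1
P[3] = max(1·2, 2·1) = 2
P[4] = max(1·3, 2·2, 3·1) = 4
P[5] = max(1·4, 2·3, 3·2, 4·1) = 6
P[6] = max(1·6, 2·4, 3·3, 4·2, 5·1) = 9
P[7] = max(1·9, 2·6, 3·4, 4·3, 5·2, 6·1) = 12
P[8] = max(1·12, 2·9, 3·6, …, 6·2, 7·1) = 18
P[9] = max(1·18, 2·12, 3·9, …, 7·2, 8·1) = 27
P[10] = max(1·27, 2·18, 3·12, …, 8·2, 9·1) = 36
P[11] = max(1·36, 2·27, 3·18, …, 9·2, 10·1) = 54
One optimal split: 3 + 3 + 3 + 2; product 3·3·3·2 = 54.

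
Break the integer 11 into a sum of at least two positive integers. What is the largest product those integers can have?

Define P[k] = max over 1≤i<k of i · max(k−i, P[k−i]); the inner max lets the remainder stay uncut if that's better.
P[2] = 1*max(1,0) = 1*1 = 1
P[3] = 1*max(2,1) = 1*2 = 2
P[4] = 2*max(2,1) = 2*2 = 4
P[5] = 2*max(3,2) = 2*3 = 6
P[6] = 3*max(3,2) = 3*3 = 9
P[7] = 2*max(5,6) = 2*6 = 12
P[8] = 2*max(6,9) = 2*9 = 18
P[9] = 3*max(6,9) = 3*9 = 27
P[10] = 2*max(8,18) = 2*18 = 36
P[11] = 2*max(9,27) = 2*27 = 54
One optimal split: 3 + 3 + 3 + 2; product 3*3*3*2 = 54.

54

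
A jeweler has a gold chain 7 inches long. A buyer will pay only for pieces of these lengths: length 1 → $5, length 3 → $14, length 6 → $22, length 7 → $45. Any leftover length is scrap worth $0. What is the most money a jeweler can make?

Build f[k] bottom-up: f[k] = max over allowed piece i of (p[i] + f[k−i]).
f[1] = 5
f[2] = 10  (first piece 1, then f[1]=5)
f[3] = max(5+10, 14+0) = 15
f[4] = max(5+15, 14+5) = 20
f[5] = max(5+20, 14+10) = 25
f[6] = max(5+25, 14+15, 22+0) = 30
f[7] = max(5+30, 14+20, 22+5, 45+0) = 45
One optimal cutting: 7 → $45.

45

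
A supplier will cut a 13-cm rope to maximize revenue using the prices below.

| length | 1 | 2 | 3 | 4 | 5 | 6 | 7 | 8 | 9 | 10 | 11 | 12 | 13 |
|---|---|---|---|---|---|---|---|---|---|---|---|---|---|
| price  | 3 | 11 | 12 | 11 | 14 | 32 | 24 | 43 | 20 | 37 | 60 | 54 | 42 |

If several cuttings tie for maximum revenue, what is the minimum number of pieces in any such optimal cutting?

Let r[k] be the best obtainable value from length k. For each k, try every first piece i and keep the best of price[i] + r[k−i].
r[1] = 3
r[2] = 11
r[3] = 14  (first piece 1, then r[2]=11)
r[4] = 22  (first piece 2, then r[2]=11)
r[5] = 25  (first piece 1, then r[4]=22)
r[6] = 33  (first piece 2, then r[4]=22)
r[7] = 36  (first piece 1, then r[6]=33)
r[8] = 44  (first piece 2, then r[6]=33)
r[9] = 47  (first piece 1, then r[8]=44)
r[10] = 55  (first piece 2, then r[8]=44)
r[11] = 60
r[12] = 66  (first piece 2, then r[10]=55)
r[13] = 71  (first piece 2, then r[11]=60)
Maximum revenue is $71.
Now minimize piece count subject to staying optimal: for each k, pieces[k] = 1 + min over i with p[i]+r[k−i]=r[k] of pieces[k−i].
pieces[10] = 5
pieces[11] = 1
pieces[12] = 6
pieces[13] = 2

2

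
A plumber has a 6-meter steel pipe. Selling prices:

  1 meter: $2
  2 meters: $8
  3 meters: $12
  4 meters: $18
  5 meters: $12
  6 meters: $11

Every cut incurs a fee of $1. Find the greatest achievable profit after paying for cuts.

25

Build v[k] bottom-up: v[k] = max over allowed piece i of (p[i] + v[k−i]) − 1 per cut.
v[1] = 2
v[2] = max(2+2-1, 8+0) = 8
v[3] = max(2+8-1, 8+2-1, 12+0) = 12
v[4] = max(2+12-1, 8+8-1, 12+2-1, 18+0) = 18
v[5] = max(2+18-1, 8+12-1, 12+8-1, 18+2-1, 12+0) = 19
v[6] = max(2+19-1, 8+18-1, 12+12-1, 18+8-1, 12+2-1, 11+0) = 25
One optimal plan: pieces 4 + 2 (1 cut) → $26 − $1 = $25.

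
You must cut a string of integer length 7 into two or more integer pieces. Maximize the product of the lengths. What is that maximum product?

Let g[k] be the best product for length k (with at least one cut). For each first piece i, the rest contributes max(k−i, g[k−i]).
g[2] = 1×max(1,0) = 1×1 = 1
g[3] = max(1×2, 2×1) = 2
g[4] = max(1×3, 2×2, 3×1) = 4
g[5] = max(1×4, 2×3, 3×2, 4×1) = 6
g[6] = max(1×6, 2×4, 3×3, 4×2, 5×1) = 9
g[7] = max(1×9, 2×6, 3×4, 4×3, 5×2, 6×1) = 12
One optimal split: 3 + 2 + 2; product 3×2×2 = 12.

12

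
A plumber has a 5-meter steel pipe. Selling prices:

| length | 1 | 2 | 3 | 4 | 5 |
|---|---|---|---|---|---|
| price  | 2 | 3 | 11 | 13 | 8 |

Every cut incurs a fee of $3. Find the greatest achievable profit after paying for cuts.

12

Let r[k] be the best obtainable value from length k. For each k, try every first piece i and keep the best of price[i] + r[k−i] minus the 3 cut fee when i<k.
r[1] = 2
r[2] = 3
r[3] = 11
r[4] = 13
r[5] = 12  (first piece 1, then r[4]=13)
One optimal plan: pieces 4 + 1 (1 cut) → $15 − $3 = $12.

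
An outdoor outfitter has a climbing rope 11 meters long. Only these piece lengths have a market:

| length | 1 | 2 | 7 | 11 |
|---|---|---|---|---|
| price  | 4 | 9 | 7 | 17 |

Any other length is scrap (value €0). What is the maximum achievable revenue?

49

Let best[k] be the best obtainable value from length k. For each k, try every first piece i and keep the best of price[i] + best[k−i].
best[1] = 4
best[2] = 9
best[3] = 13  (first piece 1, then best[2]=9)
best[4] = 18  (first piece 2, then best[2]=9)
best[5] = 22  (first piece 1, then best[4]=18)
best[6] = 27  (first piece 2, then best[4]=18)
best[7] = 31  (first piece 1, then best[6]=27)
best[8] = 36  (first piece 2, then best[6]=27)
best[9] = 40  (first piece 1, then best[8]=36)
best[10] = 45  (first piece 2, then best[8]=36)
best[11] = 49  (first piece 1, then best[10]=45)
One optimal cutting: 2 + 2 + 2 + 2 + 2 + 1 → €49.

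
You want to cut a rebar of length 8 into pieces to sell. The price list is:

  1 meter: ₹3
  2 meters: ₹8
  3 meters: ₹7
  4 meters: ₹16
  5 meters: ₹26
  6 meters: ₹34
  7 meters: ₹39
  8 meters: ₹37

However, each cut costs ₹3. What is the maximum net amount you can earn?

Build v[k] bottom-up: v[k] = max over allowed piece i of (p[i] + v[k−i]) − 3 per cut.
v[1] = 3
v[2] = max(3+3-3, 8+0) = 8
v[3] = max(3+8-3, 8+3-3, 7+0) = 8
v[4] = max(3+8-3, 8+8-3, 7+3-3, 16+0) = 16
v[5] = max(3+16-3, 8+8-3, 7+8-3, 16+3-3, 26+0) = 26
v[6] = max(3+26-3, 8+16-3, 7+8-3, 16+8-3, 26+3-3, 34+0) = 34
v[7] = max(3+34-3, 8+26-3, 7+16-3, …, 34+3-3, 39+0) = 39
v[8] = max(3+39-3, 8+34-3, 7+26-3, …, 39+3-3, 37+0) = 39
One optimal plan: pieces 7 + 1 (1 cut) → ₹42 − ₹3 = ₹39.

39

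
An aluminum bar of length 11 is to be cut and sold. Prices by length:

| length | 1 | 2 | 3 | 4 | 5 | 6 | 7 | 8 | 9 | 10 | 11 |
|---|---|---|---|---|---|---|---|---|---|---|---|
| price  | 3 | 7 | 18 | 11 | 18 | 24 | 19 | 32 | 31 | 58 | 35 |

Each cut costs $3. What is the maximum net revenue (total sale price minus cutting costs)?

58

Build net[k] bottom-up: net[k] = max over allowed piece i of (p[i] + net[k−i]) − 3 per cut.
net[1] = 3
net[2] = 7
net[3] = 18
net[4] = 18  (first piece 1, then net[3]=18)
net[5] = 22  (first piece 2, then net[3]=18)
net[6] = 33  (first piece 3, then net[3]=18)
net[7] = 33  (first piece 1, then net[6]=33)
net[8] = 37  (first piece 2, then net[6]=33)
net[9] = 48  (first piece 3, then net[6]=33)
net[10] = 58
net[11] = 58  (first piece 1, then net[10]=58)
One optimal plan: pieces 10 + 1 (1 cut) → $61 − $3 = $58.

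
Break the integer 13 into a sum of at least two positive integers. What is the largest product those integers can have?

Fill prod[k] for k=2..13: at each k try every first piece i and multiply by the better of (k−i) uncut or prod[k−i].
prod[2] = 1×max(1,0) = 1×1 = 1
prod[3] = 1×max(2,1) = 1×2 = 2
prod[4] = 2×max(2,1) = 2×2 = 4
prod[5] = 2×max(3,2) = 2×3 = 6
prod[6] = 3×max(3,2) = 3×3 = 9
prod[7] = 2×max(5,6) = 2×6 = 12
prod[8] = 2×max(6,9) = 2×9 = 18
prod[9] = 3×max(6,9) = 3×9 = 27
prod[10] = 2×max(8,18) = 2×18 = 36
prod[11] = 2×max(9,27) = 2×27 = 54
prod[12] = 3×max(9,27) = 3×27 = 81
prod[13] = 2×max(11,54) = 2×54 = 108
One optimal split: 3 + 3 + 3 + 2 + 2; product 3×3×3×2×2 = 108.

108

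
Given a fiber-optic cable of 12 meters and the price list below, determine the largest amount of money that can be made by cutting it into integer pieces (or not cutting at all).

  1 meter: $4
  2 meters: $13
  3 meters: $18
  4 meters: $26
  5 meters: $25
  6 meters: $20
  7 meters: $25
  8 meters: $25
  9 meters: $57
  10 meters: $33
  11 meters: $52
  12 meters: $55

Let R[k] be the best obtainable value from length k. For each k, try every first piece i and keep the best of price[i] + R[k−i].
R[1] = 4
R[2] = max(4+4, 13+0) = 13
R[3] = max(4+13, 13+4, 18+0) = 18
R[4] = max(4+18, 13+13, 18+4, 26+0) = 26
R[5] = max(4+26, 13+18, 18+13, 26+4, 25+0) = 31
R[6] = max(4+31, 13+26, 18+18, 26+13, 25+4, 20+0) = 39
R[7] = max(4+39, 13+31, 18+26, …, 20+4, 25+0) = 44
R[8] = max(4+44, 13+39, 18+31, …, 25+4, 25+0) = 52
R[9] = max(4+52, 13+44, 18+39, …, 25+4, 57+0) = 57
R[10] = max(4+57, 13+52, 18+44, …, 57+4, 33+0) = 65
R[11] = max(4+65, 13+57, 18+52, …, 33+4, 52+0) = 70
R[12] = max(4+70, 13+65, 18+57, …, 52+4, 55+0) = 78
One optimal cutting: 2 + 2 + 2 + 2 + 2 + 2 → $13 + $13 + $13 + $13 + $13 + $13 = $78.

78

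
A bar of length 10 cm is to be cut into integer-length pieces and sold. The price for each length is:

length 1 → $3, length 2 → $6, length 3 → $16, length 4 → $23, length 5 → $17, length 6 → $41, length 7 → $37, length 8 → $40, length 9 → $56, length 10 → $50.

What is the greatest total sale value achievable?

64

Let v[k] be the best obtainable value from length k. For each k, try every first piece i and keep the best of price[i] + v[k−i].
v[1] = 3
v[2] = 6  (first piece 1, then v[1]=3)
v[3] = 16
v[4] = 23
v[5] = 26  (first piece 1, then v[4]=23)
v[6] = 41
v[7] = 44  (first piece 1, then v[6]=41)
v[8] = 47  (first piece 1, then v[7]=44)
v[9] = 57  (first piece 3, then v[6]=41)
v[10] = 64  (first piece 4, then v[6]=41)
One optimal cutting: 6 + 4 → $41 + $23 = $64.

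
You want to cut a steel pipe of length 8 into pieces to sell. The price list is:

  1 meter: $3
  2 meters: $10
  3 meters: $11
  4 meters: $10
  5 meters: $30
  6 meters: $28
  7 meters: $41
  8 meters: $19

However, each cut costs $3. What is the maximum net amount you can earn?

Consider every possible first cut. net[k] is the best of p[i]+net[k−i] over all sellable i≤k, charging 3 whenever i<k.
net[1] = 3
net[2] = max(3+3-3, 10+0) = 10
net[3] = max(3+10-3, 10+3-3, 11+0) = 11
net[4] = max(3+11-3, 10+10-3, 11+3-3, 10+0) = 17
net[5] = max(3+17-3, 10+11-3, 11+10-3, 10+3-3, 30+0) = 30
net[6] = max(3+30-3, 10+17-3, 11+11-3, 10+10-3, 30+3-3, 28+0) = 30
net[7] = max(3+30-3, 10+30-3, 11+17-3, …, 28+3-3, 41+0) = 41
net[8] = max(3+41-3, 10+30-3, 11+30-3, …, 41+3-3, 19+0) = 41
One optimal plan: pieces 7 + 1 (1 cut) → $44 − $3 = $41.

41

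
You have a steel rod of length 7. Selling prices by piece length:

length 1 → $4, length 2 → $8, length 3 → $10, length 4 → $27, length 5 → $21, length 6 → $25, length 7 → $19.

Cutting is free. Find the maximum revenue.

Build r[k] bottom-up: r[k] = max over allowed piece i of (p[i] + r[k−i]).
r[1] = 4
r[2] = 8  (first piece 1, then r[1]=4)
r[3] = 12  (first piece 1, then r[2]=8)
r[4] = 27
r[5] = 31  (first piece 1, then r[4]=27)
r[6] = 35  (first piece 1, then r[5]=31)
r[7] = 39  (first piece 1, then r[6]=35)
One optimal cutting: 4 + 1 + 1 + 1 → $27 + $4 + $4 + $4 = $39.

39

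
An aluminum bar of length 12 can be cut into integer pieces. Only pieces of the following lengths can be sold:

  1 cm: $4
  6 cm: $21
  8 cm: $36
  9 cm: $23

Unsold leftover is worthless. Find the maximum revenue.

Consider every possible first cut. best[k] is the best of p[i]+best[k−i] over all sellable i≤k.
best[1] = 4
best[2] = 8  (first piece 1, then best[1]=4)
best[3] = 12  (first piece 1, then best[2]=8)
best[4] = 16  (first piece 1, then best[3]=12)
best[5] = 20  (first piece 1, then best[4]=16)
best[6] = 24  (first piece 1, then best[5]=20)
best[7] = 28  (first piece 1, then best[6]=24)
best[8] = 36
best[9] = 40  (first piece 1, then best[8]=36)
best[10] = 44  (first piece 1, then best[9]=40)
best[11] = 48  (first piece 1, then best[10]=44)
best[12] = 52  (first piece 1, then best[11]=48)
One optimal cutting: 8 + 1 + 1 + 1 + 1 → $52.

52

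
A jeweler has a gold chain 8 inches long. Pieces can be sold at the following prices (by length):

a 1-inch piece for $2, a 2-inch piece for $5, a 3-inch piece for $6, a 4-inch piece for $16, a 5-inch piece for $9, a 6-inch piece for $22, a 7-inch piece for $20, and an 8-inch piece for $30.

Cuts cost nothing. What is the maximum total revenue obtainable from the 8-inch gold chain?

Consider every possible first cut. best[k] is the best of p[i]+best[k−i] over all sellable i≤k.
best[1] = 2
best[2] = max(2+2, 5+0) = 5
best[3] = max(2+5, 5+2, 6+0) = 7
best[4] = max(2+7, 5+5, 6+2, 16+0) = 16
best[5] = max(2+16, 5+7, 6+5, 16+2, 9+0) = 18
best[6] = max(2+18, 5+16, 6+7, 16+5, 9+2, 22+0) = 22
best[7] = max(2+22, 5+18, 6+16, …, 22+2, 20+0) = 24
best[8] = max(2+24, 5+22, 6+18, …, 20+2, 30+0) = 32
One optimal cutting: 4 + 4 → $16 + $16 = $32.

32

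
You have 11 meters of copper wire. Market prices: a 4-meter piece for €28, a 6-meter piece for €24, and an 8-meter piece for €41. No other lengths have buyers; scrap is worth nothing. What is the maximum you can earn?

Let best[k] be the best obtainable value from length k. For each k, try every first piece i and keep the best of price[i] + best[k−i].
best[1] = 0
best[2] = 0
best[3] = 0
best[4] = 28
best[5] = 28
best[6] = 28
best[7] = 28
best[8] = 56  (first piece 4, then best[4]=28)
best[9] = 56
best[10] = 56
best[11] = 56
One optimal cutting: pieces 4 + 4 with 3 meters of scrap → €56.

56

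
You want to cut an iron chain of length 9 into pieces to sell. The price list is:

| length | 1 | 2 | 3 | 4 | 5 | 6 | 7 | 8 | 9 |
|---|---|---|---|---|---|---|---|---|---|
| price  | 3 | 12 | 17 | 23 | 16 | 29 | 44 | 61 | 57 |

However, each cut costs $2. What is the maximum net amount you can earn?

Build r[k] bottom-up: r[k] = max over allowed piece i of (p[i] + r[k−i]) − 2 per cut.
r[1] = 3
r[2] = max(3+3-2, 12+0) = 12
r[3] = max(3+12-2, 12+3-2, 17+0) = 17
r[4] = max(3+17-2, 12+12-2, 17+3-2, 23+0) = 23
r[5] = max(3+23-2, 12+17-2, 17+12-2, 23+3-2, 16+0) = 27
r[6] = max(3+27-2, 12+23-2, 17+17-2, 23+12-2, 16+3-2, 29+0) = 33
r[7] = max(3+33-2, 12+27-2, 17+23-2, …, 29+3-2, 44+0) = 44
r[8] = max(3+44-2, 12+33-2, 17+27-2, …, 44+3-2, 61+0) = 61
r[9] = max(3+61-2, 12+44-2, 17+33-2, …, 61+3-2, 57+0) = 62
One optimal plan: pieces 8 + 1 (1 cut) → $64 − $2 = $62.

62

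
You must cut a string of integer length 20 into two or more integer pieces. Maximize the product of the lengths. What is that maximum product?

Define f[k] = max over 1≤i<k of i · max(k−i, f[k−i]); the inner max lets the remainder stay uncut if that's better.
Small cases: f[2]=1, f[3]=2, f[4]=4, f[5]=6, f[6]=9, f[7]=12, f[8]=18, f[9]=27, f[10]=36, f[11]=54, f[12]=81.
f[13] = 2·max(11,54) = 2·54 = 108
f[14] = 2·max(12,81) = 2·81 = 162
f[15] = 3·max(12,81) = 3·81 = 243
f[16] = 2·max(14,162) = 2·162 = 324
f[17] = 2·max(15,243) = 2·243 = 486
f[18] = 3·max(15,243) = 3·243 = 729
f[19] = 2·max(17,486) = 2·486 = 972
f[20] = 2·max(18,729) = 2·729 = 1458
One optimal split: 3 + 3 + 3 + 3 + 3 + 3 + 2; product 3·3·3·3·3·3·2 = 1458.

1458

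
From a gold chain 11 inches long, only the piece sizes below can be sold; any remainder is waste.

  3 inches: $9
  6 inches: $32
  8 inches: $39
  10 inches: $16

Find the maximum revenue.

48

Let best[k] be the best obtainable value from length k. For each k, try every first piece i and keep the best of price[i] + best[k−i].
best[1] = 0
best[2] = 0
best[3] = 9
best[4] = 9
best[5] = 9
best[6] = max(9+9, 32+0) = 32
best[7] = max(9+9, 32+0) = 32
best[8] = max(9+9, 32+0, 39+0) = 39
best[9] = max(9+32, 32+9, 39+0) = 41
best[10] = max(9+32, 32+9, 39+0, 16+0) = 41
best[11] = max(9+39, 32+9, 39+9, 16+0) = 48
One optimal cutting: 8 + 3 → $48.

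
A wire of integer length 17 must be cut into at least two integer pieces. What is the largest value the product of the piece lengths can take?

486

Define m[k] = max over 1≤i<k of i · max(k−i, m[k−i]); the inner max lets the remainder stay uncut if that's better.
Small cases: m[2]=1, m[3]=2, m[4]=4, m[5]=6, m[6]=9, m[7]=12, m[8]=18, m[9]=27, m[10]=36, m[11]=54, m[12]=81.
m[13] = max(1×81, 2×54, 3×36, …, 11×2, 12×1) = 108
m[14] = max(1×108, 2×81, 3×54, …, 12×2, 13×1) = 162
m[15] = max(1×162, 2×108, 3×81, …, 13×2, 14×1) = 243
m[16] = max(1×243, 2×162, 3×108, …, 14×2, 15×1) = 324
m[17] = max(1×324, 2×243, 3×162, …, 15×2, 16×1) = 486
One optimal split: 3 + 3 + 3 + 3 + 3 + 2; product 3×3×3×3×3×2 = 486.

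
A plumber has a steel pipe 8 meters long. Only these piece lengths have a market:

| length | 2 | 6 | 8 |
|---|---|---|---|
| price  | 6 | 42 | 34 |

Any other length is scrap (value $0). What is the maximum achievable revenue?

48

Consider every possible first cut. best[k] is the best of p[i]+best[k−i] over all sellable i≤k.
best[1] = 0
best[2] = 6
best[3] = 6
best[4] = 12  (first piece 2, then best[2]=6)
best[5] = 12
best[6] = max(6+12, 42+0) = 42
best[7] = max(6+12, 42+0) = 42
best[8] = max(6+42, 42+6, 34+0) = 48
One optimal cutting: 6 + 2 → $48.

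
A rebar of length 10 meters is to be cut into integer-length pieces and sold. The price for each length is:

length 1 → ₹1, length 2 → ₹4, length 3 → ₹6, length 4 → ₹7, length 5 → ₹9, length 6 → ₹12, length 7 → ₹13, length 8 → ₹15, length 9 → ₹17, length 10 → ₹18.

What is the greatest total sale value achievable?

20

Let R[k] be the best obtainable value from length k. For each k, try every first piece i and keep the best of price[i] + R[k−i].
R[1] = 1
R[2] = max(1+1, 4+0) = 4
R[3] = max(1+4, 4+1, 6+0) = 6
R[4] = max(1+6, 4+4, 6+1, 7+0) = 8
R[5] = max(1+8, 4+6, 6+4, 7+1, 9+0) = 10
R[6] = max(1+10, 4+8, 6+6, 7+4, 9+1, 12+0) = 12
R[7] = max(1+12, 4+10, 6+8, …, 12+1, 13+0) = 14
R[8] = max(1+14, 4+12, 6+10, …, 13+1, 15+0) = 16
R[9] = max(1+16, 4+14, 6+12, …, 15+1, 17+0) = 18
R[10] = max(1+18, 4+16, 6+14, …, 17+1, 18+0) = 20
One optimal cutting: 2 + 2 + 2 + 2 + 2 → ₹4 + ₹4 + ₹4 + ₹4 + ₹4 = ₹20.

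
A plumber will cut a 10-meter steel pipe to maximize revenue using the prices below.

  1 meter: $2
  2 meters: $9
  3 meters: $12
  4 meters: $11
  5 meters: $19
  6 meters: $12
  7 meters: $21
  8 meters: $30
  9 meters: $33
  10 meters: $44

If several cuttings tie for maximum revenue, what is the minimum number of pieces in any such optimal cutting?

Build r[k] bottom-up: r[k] = max over allowed piece i of (p[i] + r[k−i]).
r[1] = 2
r[2] = max(2+2, 9+0) = 9
r[3] = max(2+9, 9+2, 12+0) = 12
r[4] = max(2+12, 9+9, 12+2, 11+0) = 18
r[5] = max(2+18, 9+12, 12+9, 11+2, 19+0) = 21
r[6] = max(2+21, 9+18, 12+12, 11+9, 19+2, 12+0) = 27
r[7] = max(2+27, 9+21, 12+18, …, 12+2, 21+0) = 30
r[8] = max(2+30, 9+27, 12+21, …, 21+2, 30+0) = 36
r[9] = max(2+36, 9+30, 12+27, …, 30+2, 33+0) = 39
r[10] = max(2+39, 9+36, 12+30, …, 33+2, 44+0) = 45
Maximum revenue is $45.
Now minimize piece count subject to staying optimal: for each k, pieces[k] = 1 + min over i with p[i]+r[k−i]=r[k] of pieces[k−i].
pieces[7] = 3
pieces[8] = 4
pieces[9] = 4
pieces[10] = 5

5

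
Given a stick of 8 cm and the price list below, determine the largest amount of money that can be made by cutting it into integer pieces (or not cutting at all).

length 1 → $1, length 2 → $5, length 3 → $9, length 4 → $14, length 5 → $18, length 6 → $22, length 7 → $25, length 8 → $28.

28

Build v[k] bottom-up: v[k] = max over allowed piece i of (p[i] + v[k−i]).
v[1] = 1
v[2] = 5
v[3] = 9
v[4] = 14
v[5] = 18
v[6] = 22
v[7] = 25
v[8] = 28  (first piece 4, then v[4]=14)
One optimal cutting: 4 + 4 → $14 + $14 = $28.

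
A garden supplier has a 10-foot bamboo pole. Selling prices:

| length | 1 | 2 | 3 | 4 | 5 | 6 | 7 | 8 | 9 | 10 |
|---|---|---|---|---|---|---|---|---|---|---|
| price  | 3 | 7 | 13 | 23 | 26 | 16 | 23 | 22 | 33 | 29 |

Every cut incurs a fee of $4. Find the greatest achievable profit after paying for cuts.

Consider every possible first cut. net[k] is the best of p[i]+net[k−i] over all sellable i≤k, charging 4 whenever i<k.
net[1] = 3
net[2] = max(3+3-4, 7+0) = 7
net[3] = max(3+7-4, 7+3-4, 13+0) = 13
net[4] = max(3+13-4, 7+7-4, 13+3-4, 23+0) = 23
net[5] = max(3+23-4, 7+13-4, 13+7-4, 23+3-4, 26+0) = 26
net[6] = max(3+26-4, 7+23-4, 13+13-4, 23+7-4, 26+3-4, 16+0) = 26
net[7] = max(3+26-4, 7+26-4, 13+23-4, …, 16+3-4, 23+0) = 32
net[8] = max(3+32-4, 7+26-4, 13+26-4, …, 23+3-4, 22+0) = 42
net[9] = max(3+42-4, 7+32-4, 13+26-4, …, 22+3-4, 33+0) = 45
net[10] = max(3+45-4, 7+42-4, 13+32-4, …, 33+3-4, 29+0) = 48
One optimal plan: pieces 5 + 5 (1 cut) → $52 − $4 = $48.

48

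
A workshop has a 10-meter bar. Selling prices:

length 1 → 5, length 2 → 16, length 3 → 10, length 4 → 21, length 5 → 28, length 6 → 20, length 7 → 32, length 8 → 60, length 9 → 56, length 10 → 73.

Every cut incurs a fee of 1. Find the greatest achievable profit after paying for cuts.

76

Build net[k] bottom-up: net[k] = max over allowed piece i of (p[i] + net[k−i]) − 1 per cut.
net[1] = 5
net[2] = max(5+5-1, 16+0) = 16
net[3] = max(5+16-1, 16+5-1, 10+0) = 20
net[4] = max(5+20-1, 16+16-1, 10+5-1, 21+0) = 31
net[5] = max(5+31-1, 16+20-1, 10+16-1, 21+5-1, 28+0) = 35
net[6] = max(5+35-1, 16+31-1, 10+20-1, 21+16-1, 28+5-1, 20+0) = 46
net[7] = max(5+46-1, 16+35-1, 10+31-1, …, 20+5-1, 32+0) = 50
net[8] = max(5+50-1, 16+46-1, 10+35-1, …, 32+5-1, 60+0) = 61
net[9] = max(5+61-1, 16+50-1, 10+46-1, …, 60+5-1, 56+0) = 65
net[10] = max(5+65-1, 16+61-1, 10+50-1, …, 56+5-1, 73+0) = 76
One optimal plan: pieces 2 + 2 + 2 + 2 + 2 (4 cuts) → 80 − 4 = 76.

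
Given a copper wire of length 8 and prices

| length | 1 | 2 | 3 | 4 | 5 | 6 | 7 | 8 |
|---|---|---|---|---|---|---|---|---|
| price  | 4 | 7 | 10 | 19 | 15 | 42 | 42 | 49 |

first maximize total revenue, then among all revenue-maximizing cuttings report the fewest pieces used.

3

Consider every possible first cut. r[k] is the best of p[i]+r[k−i] over all sellable i≤k.
r[1] = 4
r[2] = max(4+4, 7+0) = 8
r[3] = max(4+8, 7+4, 10+0) = 12
r[4] = max(4+12, 7+8, 10+4, 19+0) = 19
r[5] = max(4+19, 7+12, 10+8, 19+4, 15+0) = 23
r[6] = max(4+23, 7+19, 10+12, 19+8, 15+4, 42+0) = 42
r[7] = max(4+42, 7+23, 10+19, …, 42+4, 42+0) = 46
r[8] = max(4+46, 7+42, 10+23, …, 42+4, 49+0) = 50
Maximum revenue is €50.
Now minimize piece count subject to staying optimal: for each k, pieces[k] = 1 + min over i with p[i]+r[k−i]=r[k] of pieces[k−i].
pieces[5] = 2
pieces[6] = 1
pieces[7] = 2
pieces[8] = 3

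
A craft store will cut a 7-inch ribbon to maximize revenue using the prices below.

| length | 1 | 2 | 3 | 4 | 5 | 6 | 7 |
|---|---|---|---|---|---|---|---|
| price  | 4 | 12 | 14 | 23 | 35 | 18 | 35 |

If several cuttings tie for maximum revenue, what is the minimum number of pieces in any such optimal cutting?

Consider every possible first cut. r[k] is the best of p[i]+r[k−i] over all sellable i≤k.
r[1] = 4
r[2] = max(4+4, 12+0) = 12
r[3] = max(4+12, 12+4, 14+0) = 16
r[4] = max(4+16, 12+12, 14+4, 23+0) = 24
r[5] = max(4+24, 12+16, 14+12, 23+4, 35+0) = 35
r[6] = max(4+35, 12+24, 14+16, 23+12, 35+4, 18+0) = 39
r[7] = max(4+39, 12+35, 14+24, …, 18+4, 35+0) = 47
Maximum revenue is ¢47.
Now minimize piece count subject to staying optimal: for each k, pieces[k] = 1 + min over i with p[i]+r[k−i]=r[k] of pieces[k−i].
pieces[4] = 2
pieces[5] = 1
pieces[6] = 2
pieces[7] = 2

2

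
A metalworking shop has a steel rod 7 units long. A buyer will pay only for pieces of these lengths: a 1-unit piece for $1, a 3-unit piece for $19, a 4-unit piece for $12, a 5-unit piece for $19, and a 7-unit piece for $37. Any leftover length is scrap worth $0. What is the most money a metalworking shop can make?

39

Consider every possible first cut. f[k] is the best of p[i]+f[k−i] over all sellable i≤k.
f[1] = 1
f[2] = 2  (first piece 1, then f[1]=1)
f[3] = max(1+2, 19+0) = 19
f[4] = max(1+19, 19+1, 12+0) = 20
f[5] = max(1+20, 19+2, 12+1, 19+0) = 21
f[6] = max(1+21, 19+19, 12+2, 19+1) = 38
f[7] = max(1+38, 19+20, 12+19, 19+2, 37+0) = 39
One optimal cutting: 3 + 3 + 1 → $39.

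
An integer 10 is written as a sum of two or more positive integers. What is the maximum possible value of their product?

36

Define g[k] = max over 1≤i<k of i · max(k−i, g[k−i]); the inner max lets the remainder stay uncut if that's better.
Small cases: g[2]=1, g[3]=2, g[4]=4.
g[5] = max(1×4, 2×3, 3×2, 4×1) = 6
g[6] = max(1×6, 2×4, 3×3, 4×2, 5×1) = 9
g[7] = max(1×9, 2×6, 3×4, 4×3, 5×2, 6×1) = 12
g[8] = max(1×12, 2×9, 3×6, …, 6×2, 7×1) = 18
g[9] = max(1×18, 2×12, 3×9, …, 7×2, 8×1) = 27
g[10] = max(1×27, 2×18, 3×12, …, 8×2, 9×1) = 36
One optimal split: 3 + 3 + 2 + 2; product 3×3×2×2 = 36.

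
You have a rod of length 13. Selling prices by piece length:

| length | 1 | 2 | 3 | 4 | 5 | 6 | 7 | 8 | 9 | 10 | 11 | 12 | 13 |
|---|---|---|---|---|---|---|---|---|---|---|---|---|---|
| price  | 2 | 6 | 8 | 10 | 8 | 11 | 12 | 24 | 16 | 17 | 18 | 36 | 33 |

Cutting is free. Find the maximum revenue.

38

Let best[k] be the best obtainable value from length k. For each k, try every first piece i and keep the best of price[i] + best[k−i].
best[1] = 2
best[2] = max(2+2, 6+0) = 6
best[3] = max(2+6, 6+2, 8+0) = 8
best[4] = max(2+8, 6+6, 8+2, 10+0) = 12
best[5] = max(2+12, 6+8, 8+6, 10+2, 8+0) = 14
best[6] = max(2+14, 6+12, 8+8, 10+6, 8+2, 11+0) = 18
best[7] = max(2+18, 6+14, 8+12, …, 11+2, 12+0) = 20
best[8] = max(2+20, 6+18, 8+14, …, 12+2, 24+0) = 24
best[9] = max(2+24, 6+20, 8+18, …, 24+2, 16+0) = 26
best[10] = max(2+26, 6+24, 8+20, …, 16+2, 17+0) = 30
best[11] = max(2+30, 6+26, 8+24, …, 17+2, 18+0) = 32
best[12] = max(2+32, 6+30, 8+26, …, 18+2, 36+0) = 36
best[13] = max(2+36, 6+32, 8+30, …, 36+2, 33+0) = 38
One optimal cutting: 2 + 2 + 2 + 2 + 2 + 2 + 1 → €6 + €6 + €6 + €6 + €6 + €6 + €2 = €38.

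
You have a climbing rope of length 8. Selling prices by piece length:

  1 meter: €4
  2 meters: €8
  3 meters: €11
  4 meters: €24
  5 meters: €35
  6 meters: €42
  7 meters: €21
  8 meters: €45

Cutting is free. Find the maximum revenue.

Let v[k] be the best obtainable value from length k. For each k, try every first piece i and keep the best of price[i] + v[k−i].
v[1] = 4
v[2] = 8  (first piece 1, then v[1]=4)
v[3] = 12  (first piece 1, then v[2]=8)
v[4] = 24
v[5] = 35
v[6] = 42
v[7] = 46  (first piece 1, then v[6]=42)
v[8] = 50  (first piece 1, then v[7]=46)
One optimal cutting: 6 + 1 + 1 → €42 + €4 + €4 = €50.

50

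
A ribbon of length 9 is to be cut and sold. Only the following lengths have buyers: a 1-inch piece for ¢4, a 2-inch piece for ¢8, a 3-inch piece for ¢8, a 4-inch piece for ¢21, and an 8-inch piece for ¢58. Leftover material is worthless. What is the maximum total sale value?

Consider every possible first cut. best[k] is the best of p[i]+best[k−i] over all sellable i≤k.
best[1] = 4
best[2] = max(4+4, 8+0) = 8
best[3] = max(4+8, 8+4, 8+0) = 12
best[4] = max(4+12, 8+8, 8+4, 21+0) = 21
best[5] = max(4+21, 8+12, 8+8, 21+4) = 25
best[6] = max(4+25, 8+21, 8+12, 21+8) = 29
best[7] = max(4+29, 8+25, 8+21, 21+12) = 33
best[8] = max(4+33, 8+29, 8+25, 21+21, 58+0) = 58
best[9] = max(4+58, 8+33, 8+29, 21+25, 58+4) = 62
One optimal cutting: 8 + 1 → ¢62.

62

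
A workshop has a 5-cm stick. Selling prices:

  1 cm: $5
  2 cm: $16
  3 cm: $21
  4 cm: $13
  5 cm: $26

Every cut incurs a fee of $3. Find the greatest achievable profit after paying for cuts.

Consider every possible first cut. net[k] is the best of p[i]+net[k−i] over all sellable i≤k, charging 3 whenever i<k.
net[1] = 5
net[2] = 16
net[3] = 21
net[4] = 29  (first piece 2, then net[2]=16)
net[5] = 34  (first piece 2, then net[3]=21)
One optimal plan: pieces 3 + 2 (1 cut) → $37 − $3 = $34.

34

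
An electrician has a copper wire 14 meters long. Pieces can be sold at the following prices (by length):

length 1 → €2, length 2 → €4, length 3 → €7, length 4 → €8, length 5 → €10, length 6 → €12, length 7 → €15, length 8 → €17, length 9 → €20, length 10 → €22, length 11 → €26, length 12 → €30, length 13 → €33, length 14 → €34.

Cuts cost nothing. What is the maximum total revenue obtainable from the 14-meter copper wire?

Build v[k] bottom-up: v[k] = max over allowed piece i of (p[i] + v[k−i]).
v[1] = 2
v[2] = max(2+2, 4+0) = 4
v[3] = max(2+4, 4+2, 7+0) = 7
v[4] = max(2+7, 4+4, 7+2, 8+0) = 9
v[5] = max(2+9, 4+7, 7+4, 8+2, 10+0) = 11
v[6] = max(2+11, 4+9, 7+7, 8+4, 10+2, 12+0) = 14
v[7] = max(2+14, 4+11, 7+9, …, 12+2, 15+0) = 16
v[8] = max(2+16, 4+14, 7+11, …, 15+2, 17+0) = 18
v[9] = max(2+18, 4+16, 7+14, …, 17+2, 20+0) = 21
v[10] = max(2+21, 4+18, 7+16, …, 20+2, 22+0) = 23
v[11] = max(2+23, 4+21, 7+18, …, 22+2, 26+0) = 26
v[12] = max(2+26, 4+23, 7+21, …, 26+2, 30+0) = 30
v[13] = max(2+30, 4+26, 7+23, …, 30+2, 33+0) = 33
v[14] = max(2+33, 4+30, 7+26, …, 33+2, 34+0) = 35
One optimal cutting: 13 + 1 → €33 + €2 = €35.

35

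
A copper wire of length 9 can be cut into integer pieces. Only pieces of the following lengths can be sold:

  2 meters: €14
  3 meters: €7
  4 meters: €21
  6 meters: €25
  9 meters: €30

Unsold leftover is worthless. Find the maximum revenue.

56

Consider every possible first cut. f[k] is the best of p[i]+f[k−i] over all sellable i≤k.
f[1] = 0
f[2] = 14
f[3] = 14
f[4] = 28  (first piece 2, then f[2]=14)
f[5] = 28
f[6] = 42  (first piece 2, then f[4]=28)
f[7] = 42
f[8] = 56  (first piece 2, then f[6]=42)
f[9] = 56
One optimal cutting: pieces 2 + 2 + 2 + 2 with 1 meter of scrap → €56.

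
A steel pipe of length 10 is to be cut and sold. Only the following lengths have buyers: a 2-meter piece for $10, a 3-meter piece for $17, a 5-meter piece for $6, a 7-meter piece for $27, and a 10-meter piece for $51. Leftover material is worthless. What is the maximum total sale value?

54

Consider every possible first cut. f[k] is the best of p[i]+f[k−i] over all sellable i≤k.
f[1] = 0
f[2] = 10
f[3] = 17
f[4] = 20  (first piece 2, then f[2]=10)
f[5] = 27  (first piece 2, then f[3]=17)
f[6] = 34  (first piece 3, then f[3]=17)
f[7] = 37  (first piece 2, then f[5]=27)
f[8] = 44  (first piece 2, then f[6]=34)
f[9] = 51  (first piece 3, then f[6]=34)
f[10] = 54  (first piece 2, then f[8]=44)
One optimal cutting: 3 + 3 + 2 + 2 → $54.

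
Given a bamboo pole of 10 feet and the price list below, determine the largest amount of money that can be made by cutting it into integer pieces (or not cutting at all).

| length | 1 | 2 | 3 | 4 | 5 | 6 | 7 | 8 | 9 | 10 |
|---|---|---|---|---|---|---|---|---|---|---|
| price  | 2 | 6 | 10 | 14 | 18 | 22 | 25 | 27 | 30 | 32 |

36

Build r[k] bottom-up: r[k] = max over allowed piece i of (p[i] + r[k−i]).
r[1] = 2
r[2] = 6
r[3] = 10
r[4] = 14
r[5] = 18
r[6] = 22
r[7] = 25
r[8] = 28  (first piece 2, then r[6]=22)
r[9] = 32  (first piece 3, then r[6]=22)
r[10] = 36  (first piece 4, then r[6]=22)
One optimal cutting: 6 + 4 → $22 + $14 = $36.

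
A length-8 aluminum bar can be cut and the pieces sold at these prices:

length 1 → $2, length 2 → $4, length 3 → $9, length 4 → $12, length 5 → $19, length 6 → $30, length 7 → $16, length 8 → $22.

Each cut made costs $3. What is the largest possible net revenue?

31

Build v[k] bottom-up: v[k] = max over allowed piece i of (p[i] + v[k−i]) − 3 per cut.
v[1] = 2
v[2] = max(2+2-3, 4+0) = 4
v[3] = max(2+4-3, 4+2-3, 9+0) = 9
v[4] = max(2+9-3, 4+4-3, 9+2-3, 12+0) = 12
v[5] = max(2+12-3, 4+9-3, 9+4-3, 12+2-3, 19+0) = 19
v[6] = max(2+19-3, 4+12-3, 9+9-3, 12+4-3, 19+2-3, 30+0) = 30
v[7] = max(2+30-3, 4+19-3, 9+12-3, …, 30+2-3, 16+0) = 29
v[8] = max(2+29-3, 4+30-3, 9+19-3, …, 16+2-3, 22+0) = 31
One optimal plan: pieces 6 + 2 (1 cut) → $34 − $3 = $31.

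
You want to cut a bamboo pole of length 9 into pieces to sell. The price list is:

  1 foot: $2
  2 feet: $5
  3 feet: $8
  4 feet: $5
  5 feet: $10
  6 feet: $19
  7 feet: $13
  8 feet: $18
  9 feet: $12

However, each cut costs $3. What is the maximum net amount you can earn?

24

Consider every possible first cut. r[k] is the best of p[i]+r[k−i] over all sellable i≤k, charging 3 whenever i<k.
r[1] = 2
r[2] = max(2+2-3, 5+0) = 5
r[3] = max(2+5-3, 5+2-3, 8+0) = 8
r[4] = max(2+8-3, 5+5-3, 8+2-3, 5+0) = 7
r[5] = max(2+7-3, 5+8-3, 8+5-3, 5+2-3, 10+0) = 10
r[6] = max(2+10-3, 5+7-3, 8+8-3, 5+5-3, 10+2-3, 19+0) = 19
r[7] = max(2+19-3, 5+10-3, 8+7-3, …, 19+2-3, 13+0) = 18
r[8] = max(2+18-3, 5+19-3, 8+10-3, …, 13+2-3, 18+0) = 21
r[9] = max(2+21-3, 5+18-3, 8+19-3, …, 18+2-3, 12+0) = 24
One optimal plan: pieces 6 + 3 (1 cut) → $27 − $3 = $24.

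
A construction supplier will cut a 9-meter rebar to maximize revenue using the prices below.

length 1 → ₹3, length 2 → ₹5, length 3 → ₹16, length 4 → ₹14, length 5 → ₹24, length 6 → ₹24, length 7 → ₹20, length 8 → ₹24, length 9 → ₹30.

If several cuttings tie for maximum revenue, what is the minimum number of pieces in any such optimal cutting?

Consider every possible first cut. r[k] is the best of p[i]+r[k−i] over all sellable i≤k.
r[1] = 3
r[2] = max(3+3, 5+0) = 6
r[3] = max(3+6, 5+3, 16+0) = 16
r[4] = max(3+16, 5+6, 16+3, 14+0) = 19
r[5] = max(3+19, 5+16, 16+6, 14+3, 24+0) = 24
r[6] = max(3+24, 5+19, 16+16, 14+6, 24+3, 24+0) = 32
r[7] = max(3+32, 5+24, 16+19, …, 24+3, 20+0) = 35
r[8] = max(3+35, 5+32, 16+24, …, 20+3, 24+0) = 40
r[9] = max(3+40, 5+35, 16+32, …, 24+3, 30+0) = 48
Maximum revenue is ₹48.
Now minimize piece count subject to staying optimal: for each k, pieces[k] = 1 + min over i with p[i]+r[k−i]=r[k] of pieces[k−i].
pieces[6] = 2
pieces[7] = 3
pieces[8] = 2
pieces[9] = 3

3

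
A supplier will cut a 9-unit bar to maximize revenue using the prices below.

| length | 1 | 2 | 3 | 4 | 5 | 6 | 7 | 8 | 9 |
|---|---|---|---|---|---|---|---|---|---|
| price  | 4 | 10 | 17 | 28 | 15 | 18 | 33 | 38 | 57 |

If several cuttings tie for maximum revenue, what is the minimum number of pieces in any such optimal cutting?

3

Consider every possible first cut. r[k] is the best of p[i]+r[k−i] over all sellable i≤k.
r[1] = 4
r[2] = max(4+4, 10+0) = 10
r[3] = max(4+10, 10+4, 17+0) = 17
r[4] = max(4+17, 10+10, 17+4, 28+0) = 28
r[5] = max(4+28, 10+17, 17+10, 28+4, 15+0) = 32
r[6] = max(4+32, 10+28, 17+17, 28+10, 15+4, 18+0) = 38
r[7] = max(4+38, 10+32, 17+28, …, 18+4, 33+0) = 45
r[8] = max(4+45, 10+38, 17+32, …, 33+4, 38+0) = 56
r[9] = max(4+56, 10+45, 17+38, …, 38+4, 57+0) = 60
Maximum revenue is $60.
Now minimize piece count subject to staying optimal: for each k, pieces[k] = 1 + min over i with p[i]+r[k−i]=r[k] of pieces[k−i].
pieces[6] = 2
pieces[7] = 2
pieces[8] = 2
pieces[9] = 3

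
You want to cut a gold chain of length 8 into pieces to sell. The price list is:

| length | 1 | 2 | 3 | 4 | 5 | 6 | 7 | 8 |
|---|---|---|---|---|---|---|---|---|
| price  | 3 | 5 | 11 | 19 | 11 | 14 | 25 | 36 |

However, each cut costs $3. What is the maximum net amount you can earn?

36

Let r[k] be the best obtainable value from length k. For each k, try every first piece i and keep the best of price[i] + r[k−i] minus the 3 cut fee when i<k.
r[1] = 3
r[2] = max(3+3-3, 5+0) = 5
r[3] = max(3+5-3, 5+3-3, 11+0) = 11
r[4] = max(3+11-3, 5+5-3, 11+3-3, 19+0) = 19
r[5] = max(3+19-3, 5+11-3, 11+5-3, 19+3-3, 11+0) = 19
r[6] = max(3+19-3, 5+19-3, 11+11-3, 19+5-3, 11+3-3, 14+0) = 21
r[7] = max(3+21-3, 5+19-3, 11+19-3, …, 14+3-3, 25+0) = 27
r[8] = max(3+27-3, 5+21-3, 11+19-3, …, 25+3-3, 36+0) = 36
Best is to make no cuts and sell whole for $36.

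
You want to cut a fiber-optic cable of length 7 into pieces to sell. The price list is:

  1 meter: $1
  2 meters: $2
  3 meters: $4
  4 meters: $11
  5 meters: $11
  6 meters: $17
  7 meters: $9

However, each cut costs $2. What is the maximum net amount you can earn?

Let net[k] be the best obtainable value from length k. For each k, try every first piece i and keep the best of price[i] + net[k−i] minus the 2 cut fee when i<k.
net[1] = 1
net[2] = max(1+1-2, 2+0) = 2
net[3] = max(1+2-2, 2+1-2, 4+0) = 4
net[4] = max(1+4-2, 2+2-2, 4+1-2, 11+0) = 11
net[5] = max(1+11-2, 2+4-2, 4+2-2, 11+1-2, 11+0) = 11
net[6] = max(1+11-2, 2+11-2, 4+4-2, 11+2-2, 11+1-2, 17+0) = 17
net[7] = max(1+17-2, 2+11-2, 4+11-2, …, 17+1-2, 9+0) = 16
One optimal plan: pieces 6 + 1 (1 cut) → $18 − $2 = $16.

16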